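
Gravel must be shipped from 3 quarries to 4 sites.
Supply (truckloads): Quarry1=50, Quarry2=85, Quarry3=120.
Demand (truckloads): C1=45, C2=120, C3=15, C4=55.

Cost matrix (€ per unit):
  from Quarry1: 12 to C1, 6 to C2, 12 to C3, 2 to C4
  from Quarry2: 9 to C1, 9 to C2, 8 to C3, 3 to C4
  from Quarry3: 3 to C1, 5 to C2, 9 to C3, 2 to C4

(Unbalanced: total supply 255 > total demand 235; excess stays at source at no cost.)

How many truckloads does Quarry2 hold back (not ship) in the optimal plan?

An optimal plan:
  Quarry1->C2: 45 × €6 = €270
  Quarry1->C4: 5 × €2 = €10
  Quarry2->C3: 15 × €8 = €120
  Quarry2->C4: 50 × €3 = €150
  Quarry3->C1: 45 × €3 = €135
  Quarry3->C2: 75 × €5 = €375
Total cost = €1060.
Quarry2 ships 65 of its 85, leaving 20.

20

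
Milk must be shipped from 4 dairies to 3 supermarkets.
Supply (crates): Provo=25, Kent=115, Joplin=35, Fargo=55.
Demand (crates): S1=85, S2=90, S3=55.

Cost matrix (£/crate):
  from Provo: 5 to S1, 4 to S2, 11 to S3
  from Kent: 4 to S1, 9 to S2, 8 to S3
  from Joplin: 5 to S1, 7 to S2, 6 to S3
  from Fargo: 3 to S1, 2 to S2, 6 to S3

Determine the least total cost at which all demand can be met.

1010

One minimum-cost allocation:
  Provo–S2: 25 × £4 = £100
  Kent–S1: 85 × £4 = £340
  Kent–S3: 30 × £8 = £240
  Joplin–S2: 10 × £7 = £70
  Joplin–S3: 25 × £6 = £150
  Fargo–S2: 55 × £2 = £110
Total = 100 + 340 + 240 + 70 + 150 + 110 = £1010.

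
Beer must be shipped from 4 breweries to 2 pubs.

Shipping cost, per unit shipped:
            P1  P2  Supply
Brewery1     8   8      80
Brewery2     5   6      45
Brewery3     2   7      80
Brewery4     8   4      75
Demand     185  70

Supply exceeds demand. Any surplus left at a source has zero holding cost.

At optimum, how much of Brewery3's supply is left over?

0

An optimal plan:
  Brewery1→P1: 55 kegs
  Brewery2→P1: 45 kegs
  Brewery3→P1: 80 kegs
  Brewery4→P1: 5 kegs
  Brewery4→P2: 70 kegs
Total cost = 1145.
Brewery3 ships 80 of its 80, leaving 0.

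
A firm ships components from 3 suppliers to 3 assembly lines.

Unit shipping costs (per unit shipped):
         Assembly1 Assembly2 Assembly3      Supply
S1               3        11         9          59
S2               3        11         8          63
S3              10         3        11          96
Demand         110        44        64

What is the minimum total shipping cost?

1130

Optimal allocation:
  S1 to Assembly1: 59 × 3 = 177
  S2 to Assembly1: 51 × 3 = 153
  S2 to Assembly3: 12 × 8 = 96
  S3 to Assembly2: 44 × 3 = 132
  S3 to Assembly3: 52 × 11 = 572
Total = 177 + 153 + 96 + 132 + 572 = 1130.
(Supply check: S1 ships 59; S2 ships 63; S3 ships 96.)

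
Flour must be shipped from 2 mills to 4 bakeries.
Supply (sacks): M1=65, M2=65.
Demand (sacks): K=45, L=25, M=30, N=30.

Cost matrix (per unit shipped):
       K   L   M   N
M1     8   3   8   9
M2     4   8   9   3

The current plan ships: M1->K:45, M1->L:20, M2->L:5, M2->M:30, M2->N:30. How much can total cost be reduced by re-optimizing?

195

Current plan cost = 45·8 + 20·3 + 5·8 + 30·9 + 30·3 = 820.
Optimal plan:
  M1 to K: 10 × 8 = 80
  M1 to L: 25 × 3 = 75
  M1 to M: 30 × 8 = 240
  M2 to K: 35 × 4 = 140
  M2 to N: 30 × 3 = 90
Optimal cost = 625.
Saving = 820 − 625 = 195.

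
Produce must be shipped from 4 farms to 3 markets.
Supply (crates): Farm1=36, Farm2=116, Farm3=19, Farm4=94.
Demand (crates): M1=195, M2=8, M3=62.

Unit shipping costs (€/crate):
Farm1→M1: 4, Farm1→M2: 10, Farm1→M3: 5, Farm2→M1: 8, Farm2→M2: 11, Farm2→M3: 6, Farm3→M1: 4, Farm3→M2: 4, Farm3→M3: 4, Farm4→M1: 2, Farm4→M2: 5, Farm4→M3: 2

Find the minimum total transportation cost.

A cheapest plan:
  Farm1 to M1: 36 × €4 = €144
  Farm2 to M1: 54 × €8 = €432
  Farm2 to M3: 62 × €6 = €372
  Farm3 to M1: 11 × €4 = €44
  Farm3 to M2: 8 × €4 = €32
  Farm4 to M1: 94 × €2 = €188
Total = 144 + 432 + 372 + 44 + 32 + 188 = €1212.
(Supply check: Farm1 ships 36; Farm2 ships 116; Farm3 ships 19; Farm4 ships 94.)

1212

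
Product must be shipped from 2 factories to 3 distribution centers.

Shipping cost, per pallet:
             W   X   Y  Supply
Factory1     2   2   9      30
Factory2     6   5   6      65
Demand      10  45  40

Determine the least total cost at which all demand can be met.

One minimum-cost allocation:
  Factory1→W: 10 pallets
  Factory1→X: 20 pallets
  Factory2→X: 25 pallets
  Factory2→Y: 40 pallets
Total cost = 425.
(Supply check: Factory1 ships 30; Factory2 ships 65.)

425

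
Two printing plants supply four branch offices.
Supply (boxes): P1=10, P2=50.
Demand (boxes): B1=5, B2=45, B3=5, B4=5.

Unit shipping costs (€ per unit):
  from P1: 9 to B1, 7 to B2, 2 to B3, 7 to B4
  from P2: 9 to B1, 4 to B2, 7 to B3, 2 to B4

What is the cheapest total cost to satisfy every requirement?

245

A cheapest plan:
  P1–B1: 5 × €9 = €45
  P1–B3: 5 × €2 = €10
  P2–B2: 45 × €4 = €180
  P2–B4: 5 × €2 = €10
Total = 45 + 10 + 180 + 10 = €245.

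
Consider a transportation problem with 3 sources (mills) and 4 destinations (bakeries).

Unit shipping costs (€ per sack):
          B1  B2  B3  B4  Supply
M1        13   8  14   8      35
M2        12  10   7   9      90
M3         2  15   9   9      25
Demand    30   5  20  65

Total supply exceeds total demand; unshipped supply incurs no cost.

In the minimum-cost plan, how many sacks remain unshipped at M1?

Minimum-cost shipments:
  M1 to B2: 5 × €8 = €40
  M1 to B4: 30 × €8 = €240
  M2 to B1: 5 × €12 = €60
  M2 to B3: 20 × €7 = €140
  M2 to B4: 35 × €9 = €315
  M3 to B1: 25 × €2 = €50
Total cost = €845.
M1 ships 35 of its 35, leaving 0.

0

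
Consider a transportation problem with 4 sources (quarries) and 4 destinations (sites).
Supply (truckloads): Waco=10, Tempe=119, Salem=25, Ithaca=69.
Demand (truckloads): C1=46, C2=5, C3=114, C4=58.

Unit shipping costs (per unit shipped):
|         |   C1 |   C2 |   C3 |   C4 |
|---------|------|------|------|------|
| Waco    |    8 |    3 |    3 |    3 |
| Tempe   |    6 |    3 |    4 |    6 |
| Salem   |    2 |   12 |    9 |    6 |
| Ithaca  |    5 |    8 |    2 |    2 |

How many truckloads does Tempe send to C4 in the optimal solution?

0

The minimum-cost plan:
  Waco to C4: 10 × 3 = 30
  Tempe to C1: 21 × 6 = 126
  Tempe to C2: 5 × 3 = 15
  Tempe to C3: 93 × 4 = 372
  Salem to C1: 25 × 2 = 50
  Ithaca to C3: 21 × 2 = 42
  Ithaca to C4: 48 × 2 = 96
Total cost = 731.
The route Tempe→C4 is not used.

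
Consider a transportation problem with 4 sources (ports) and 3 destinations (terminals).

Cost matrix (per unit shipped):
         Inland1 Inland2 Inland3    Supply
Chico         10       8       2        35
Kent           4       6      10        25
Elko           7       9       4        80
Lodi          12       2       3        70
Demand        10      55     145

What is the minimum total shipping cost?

690

An optimal shipping plan:
  Chico–Inland3: 35 TEU
  Kent–Inland1: 10 TEU
  Kent–Inland2: 15 TEU
  Elko–Inland3: 80 TEU
  Lodi–Inland2: 40 TEU
  Lodi–Inland3: 30 TEU
Total cost = 690.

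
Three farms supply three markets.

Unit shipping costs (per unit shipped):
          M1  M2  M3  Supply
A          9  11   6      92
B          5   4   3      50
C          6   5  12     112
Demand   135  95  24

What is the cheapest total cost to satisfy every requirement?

Optimal allocation:
  A to M1: 68 × 9 = 612
  A to M3: 24 × 6 = 144
  B to M2: 50 × 4 = 200
  C to M1: 67 × 6 = 402
  C to M2: 45 × 5 = 225
Total = 612 + 144 + 200 + 402 + 225 = 1583.
(Supply check: A ships 92; B ships 50; C ships 112.)

1583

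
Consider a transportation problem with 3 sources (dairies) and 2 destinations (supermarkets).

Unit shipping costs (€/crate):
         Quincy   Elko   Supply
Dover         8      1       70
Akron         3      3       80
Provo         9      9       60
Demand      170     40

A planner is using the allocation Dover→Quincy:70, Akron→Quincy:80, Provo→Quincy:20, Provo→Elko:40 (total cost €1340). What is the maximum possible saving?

Current plan cost = 70·8 + 80·3 + 20·9 + 40·9 = €1340.
Optimal plan:
  Dover→Quincy: 30 crates
  Dover→Elko: 40 crates
  Akron→Quincy: 80 crates
  Provo→Quincy: 60 crates
Optimal cost = €1060.
Saving = 1340 − 1060 = €280.

280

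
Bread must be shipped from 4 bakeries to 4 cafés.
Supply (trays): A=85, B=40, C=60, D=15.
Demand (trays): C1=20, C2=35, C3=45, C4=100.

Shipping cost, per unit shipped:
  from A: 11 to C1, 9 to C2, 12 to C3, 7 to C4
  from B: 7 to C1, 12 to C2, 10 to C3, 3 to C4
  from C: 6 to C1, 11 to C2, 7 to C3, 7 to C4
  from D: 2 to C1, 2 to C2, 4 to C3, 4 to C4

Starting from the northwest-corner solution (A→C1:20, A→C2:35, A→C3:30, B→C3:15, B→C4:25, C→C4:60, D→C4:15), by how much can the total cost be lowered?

400

Current plan cost = 20·11 + 35·9 + 30·12 + 15·10 + 25·3 + 60·7 + 15·4 = 1600.
Optimal plan:
  A->C2: 25 × 9 = 225
  A->C4: 60 × 7 = 420
  B->C4: 40 × 3 = 120
  C->C1: 15 × 6 = 90
  C->C3: 45 × 7 = 315
  D->C1: 5 × 2 = 10
  D->C2: 10 × 2 = 20
Optimal cost = 1200.
Saving = 1600 − 1200 = 400.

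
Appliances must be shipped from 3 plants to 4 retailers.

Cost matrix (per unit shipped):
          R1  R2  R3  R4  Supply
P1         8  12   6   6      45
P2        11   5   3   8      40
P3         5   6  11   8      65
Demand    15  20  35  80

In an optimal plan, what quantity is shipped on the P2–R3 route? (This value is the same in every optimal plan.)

35

Solving gives:
  P1–R4: 45 × 6 = 270
  P2–R2: 5 × 5 = 25
  P2–R3: 35 × 3 = 105
  P3–R1: 15 × 5 = 75
  P3–R2: 15 × 6 = 90
  P3–R4: 35 × 8 = 280
Total cost = 845.
So P2→R3 carries 35 units.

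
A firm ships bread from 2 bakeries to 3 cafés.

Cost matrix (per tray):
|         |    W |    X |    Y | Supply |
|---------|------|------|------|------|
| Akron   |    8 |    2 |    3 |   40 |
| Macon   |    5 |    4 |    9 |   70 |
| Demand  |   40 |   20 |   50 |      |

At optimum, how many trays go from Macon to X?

Solving gives:
  Akron→Y: 40 × 3 = 120
  Macon→W: 40 × 5 = 200
  Macon→X: 20 × 4 = 80
  Macon→Y: 10 × 9 = 90
Total cost = 490.
So Macon→X carries 20 trays.

20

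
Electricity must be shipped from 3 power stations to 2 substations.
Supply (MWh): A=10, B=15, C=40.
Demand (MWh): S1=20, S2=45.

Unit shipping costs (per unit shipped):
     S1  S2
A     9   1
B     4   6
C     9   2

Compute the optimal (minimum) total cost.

185

One minimum-cost allocation:
  A→S2: 10 × 1 = 10
  B→S1: 15 × 4 = 60
  C→S1: 5 × 9 = 45
  C→S2: 35 × 2 = 70
Total = 10 + 60 + 45 + 70 = 185.
(Supply check: A ships 10; B ships 15; C ships 40.)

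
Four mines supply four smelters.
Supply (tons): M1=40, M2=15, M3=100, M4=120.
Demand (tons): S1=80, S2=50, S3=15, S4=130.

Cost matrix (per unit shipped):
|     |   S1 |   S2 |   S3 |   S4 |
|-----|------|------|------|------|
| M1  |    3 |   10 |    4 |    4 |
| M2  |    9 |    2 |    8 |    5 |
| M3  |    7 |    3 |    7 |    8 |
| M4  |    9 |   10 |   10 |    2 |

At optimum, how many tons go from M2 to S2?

The minimum-cost plan:
  M1 to S1: 40 tons
  M2 to S2: 5 tons
  M2 to S4: 10 tons
  M3 to S1: 40 tons
  M3 to S2: 45 tons
  M3 to S3: 15 tons
  M4 to S4: 120 tons
Total cost = 940.
So M2→S2 carries 5 tons.

5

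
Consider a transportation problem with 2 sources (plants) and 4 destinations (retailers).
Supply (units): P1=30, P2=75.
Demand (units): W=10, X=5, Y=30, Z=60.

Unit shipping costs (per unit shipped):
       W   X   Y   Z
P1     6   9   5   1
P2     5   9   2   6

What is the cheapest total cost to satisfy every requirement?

One minimum-cost allocation:
  P1–Z: 30 units
  P2–W: 10 units
  P2–X: 5 units
  P2–Y: 30 units
  P2–Z: 30 units
Total cost = 365.

365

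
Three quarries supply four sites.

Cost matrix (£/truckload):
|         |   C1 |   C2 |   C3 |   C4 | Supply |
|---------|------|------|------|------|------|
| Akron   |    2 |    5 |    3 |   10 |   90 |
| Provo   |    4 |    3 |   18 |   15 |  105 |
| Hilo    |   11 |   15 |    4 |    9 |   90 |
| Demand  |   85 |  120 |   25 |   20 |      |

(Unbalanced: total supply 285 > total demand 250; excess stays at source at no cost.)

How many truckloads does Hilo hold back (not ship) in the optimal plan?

35

Minimum-cost shipments:
  Akron->C1: 75 truckloads
  Akron->C2: 15 truckloads
  Provo->C2: 105 truckloads
  Hilo->C1: 10 truckloads
  Hilo->C3: 25 truckloads
  Hilo->C4: 20 truckloads
Total cost = £930.
Hilo ships 55 of its 90, leaving 35.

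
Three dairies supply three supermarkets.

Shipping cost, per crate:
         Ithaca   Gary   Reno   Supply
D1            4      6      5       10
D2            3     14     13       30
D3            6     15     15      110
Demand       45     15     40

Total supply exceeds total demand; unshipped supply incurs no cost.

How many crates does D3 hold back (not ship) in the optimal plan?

50

Minimum-cost shipments:
  D1 to Reno: 10 × 5 = 50
  D2 to Ithaca: 30 × 3 = 90
  D3 to Ithaca: 15 × 6 = 90
  D3 to Gary: 15 × 15 = 225
  D3 to Reno: 30 × 15 = 450
Total cost = 905.
D3 ships 60 of its 110, leaving 50.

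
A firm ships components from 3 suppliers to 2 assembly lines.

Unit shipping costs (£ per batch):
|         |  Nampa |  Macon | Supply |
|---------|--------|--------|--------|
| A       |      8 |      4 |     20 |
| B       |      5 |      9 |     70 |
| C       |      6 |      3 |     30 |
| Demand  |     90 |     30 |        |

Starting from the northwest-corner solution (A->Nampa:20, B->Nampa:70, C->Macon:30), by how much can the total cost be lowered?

20

Current plan cost = 20·8 + 70·5 + 30·3 = £600.
Optimal plan:
  A to Macon: 20 × £4 = £80
  B to Nampa: 70 × £5 = £350
  C to Nampa: 20 × £6 = £120
  C to Macon: 10 × £3 = £30
Optimal cost = £580.
Saving = 600 − 580 = £20.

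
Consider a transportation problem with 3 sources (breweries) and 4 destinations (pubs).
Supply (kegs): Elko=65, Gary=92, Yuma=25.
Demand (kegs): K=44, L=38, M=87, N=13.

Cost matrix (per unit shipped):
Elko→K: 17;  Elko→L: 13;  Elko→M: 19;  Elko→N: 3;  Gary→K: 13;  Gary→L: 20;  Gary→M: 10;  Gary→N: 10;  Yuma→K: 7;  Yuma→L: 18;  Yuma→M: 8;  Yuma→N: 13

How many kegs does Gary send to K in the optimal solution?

Solving gives:
  Elko→K: 14 × 17 = 238
  Elko→L: 38 × 13 = 494
  Elko→N: 13 × 3 = 39
  Gary→K: 5 × 13 = 65
  Gary→M: 87 × 10 = 870
  Yuma→K: 25 × 7 = 175
Total cost = 1881.
So Gary→K carries 5 kegs.

5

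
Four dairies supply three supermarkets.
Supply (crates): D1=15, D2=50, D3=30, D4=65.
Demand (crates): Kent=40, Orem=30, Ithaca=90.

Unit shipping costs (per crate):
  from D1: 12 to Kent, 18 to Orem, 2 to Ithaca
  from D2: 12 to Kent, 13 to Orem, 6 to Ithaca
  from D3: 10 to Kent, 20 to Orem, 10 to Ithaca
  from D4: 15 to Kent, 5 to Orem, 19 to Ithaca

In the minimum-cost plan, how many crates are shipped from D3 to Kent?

Solving gives:
  D1→Ithaca: 15 crates
  D2→Ithaca: 50 crates
  D3→Kent: 5 crates
  D3→Ithaca: 25 crates
  D4→Kent: 35 crates
  D4→Orem: 30 crates
Total cost = 1305.
So D3→Kent carries 5 crates.

5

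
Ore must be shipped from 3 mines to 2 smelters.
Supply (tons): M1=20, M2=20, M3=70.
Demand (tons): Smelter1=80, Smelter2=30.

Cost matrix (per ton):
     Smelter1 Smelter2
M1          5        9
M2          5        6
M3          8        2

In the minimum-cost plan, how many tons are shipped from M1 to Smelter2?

0

Solving gives:
  M1->Smelter1: 20 × 5 = 100
  M2->Smelter1: 20 × 5 = 100
  M3->Smelter1: 40 × 8 = 320
  M3->Smelter2: 30 × 2 = 60
Total cost = 580.
The route M1→Smelter2 is not used.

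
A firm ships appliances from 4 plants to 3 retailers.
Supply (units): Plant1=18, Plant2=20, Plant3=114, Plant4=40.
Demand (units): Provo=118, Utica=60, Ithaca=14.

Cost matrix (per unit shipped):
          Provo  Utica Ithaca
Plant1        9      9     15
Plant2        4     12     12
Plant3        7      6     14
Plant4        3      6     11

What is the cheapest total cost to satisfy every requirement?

1184

A cheapest plan:
  Plant1->Provo: 4 units
  Plant1->Ithaca: 14 units
  Plant2->Provo: 20 units
  Plant3->Provo: 54 units
  Plant3->Utica: 60 units
  Plant4->Provo: 40 units
Total cost = 1184.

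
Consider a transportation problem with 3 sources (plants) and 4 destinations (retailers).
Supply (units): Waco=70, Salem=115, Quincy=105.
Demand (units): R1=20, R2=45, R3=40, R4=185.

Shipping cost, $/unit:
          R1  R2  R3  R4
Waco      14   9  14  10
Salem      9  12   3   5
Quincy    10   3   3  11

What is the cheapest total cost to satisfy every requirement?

An optimal shipping plan:
  Waco to R4: 70 × $10 = $700
  Salem to R4: 115 × $5 = $575
  Quincy to R1: 20 × $10 = $200
  Quincy to R2: 45 × $3 = $135
  Quincy to R3: 40 × $3 = $120
Total = 700 + 575 + 200 + 135 + 120 = $1730.
(Supply check: Waco ships 70; Salem ships 115; Quincy ships 105.)

1730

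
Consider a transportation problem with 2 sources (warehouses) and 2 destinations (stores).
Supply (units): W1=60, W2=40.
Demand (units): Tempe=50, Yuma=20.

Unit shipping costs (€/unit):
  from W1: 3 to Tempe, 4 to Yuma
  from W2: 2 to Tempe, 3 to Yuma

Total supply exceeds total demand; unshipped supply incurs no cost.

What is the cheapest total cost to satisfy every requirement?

Optimal allocation:
  W1–Tempe: 10 × €3 = €30
  W1–Yuma: 20 × €4 = €80
  W2–Tempe: 40 × €2 = €80
Total = 30 + 80 + 80 = €190.
(Supply check: W1 ships 30; W2 ships 40.)

190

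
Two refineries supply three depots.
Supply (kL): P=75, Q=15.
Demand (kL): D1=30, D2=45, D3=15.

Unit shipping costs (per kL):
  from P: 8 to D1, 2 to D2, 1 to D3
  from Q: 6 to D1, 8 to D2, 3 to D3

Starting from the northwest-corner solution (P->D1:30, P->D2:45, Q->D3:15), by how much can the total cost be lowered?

60

Current plan cost = 30·8 + 45·2 + 15·3 = 375.
Optimal plan:
  P→D1: 15 × 8 = 120
  P→D2: 45 × 2 = 90
  P→D3: 15 × 1 = 15
  Q→D1: 15 × 6 = 90
Optimal cost = 315.
Saving = 375 − 315 = 60.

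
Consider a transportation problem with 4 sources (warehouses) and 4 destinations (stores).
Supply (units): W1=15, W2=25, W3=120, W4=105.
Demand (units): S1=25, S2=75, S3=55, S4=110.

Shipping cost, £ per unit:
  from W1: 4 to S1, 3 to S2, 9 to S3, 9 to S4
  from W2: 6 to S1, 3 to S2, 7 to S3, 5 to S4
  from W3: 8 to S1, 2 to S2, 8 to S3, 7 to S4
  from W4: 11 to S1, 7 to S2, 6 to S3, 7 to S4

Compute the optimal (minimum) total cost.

An optimal shipping plan:
  W1->S1: 15 × £4 = £60
  W2->S4: 25 × £5 = £125
  W3->S1: 10 × £8 = £80
  W3->S2: 75 × £2 = £150
  W3->S4: 35 × £7 = £245
  W4->S3: 55 × £6 = £330
  W4->S4: 50 × £7 = £350
Total = 60 + 125 + 80 + 150 + 245 + 330 + 350 = £1340.

1340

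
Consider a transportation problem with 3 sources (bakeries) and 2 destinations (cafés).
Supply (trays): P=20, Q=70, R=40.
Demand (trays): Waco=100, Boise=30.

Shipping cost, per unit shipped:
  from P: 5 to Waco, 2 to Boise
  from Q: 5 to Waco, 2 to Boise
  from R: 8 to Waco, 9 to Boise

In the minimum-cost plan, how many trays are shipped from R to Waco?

The minimum-cost plan:
  P→Waco: 20 × 5 = 100
  Q→Waco: 40 × 5 = 200
  Q→Boise: 30 × 2 = 60
  R→Waco: 40 × 8 = 320
Total cost = 680.
So R→Waco carries 40 trays.

40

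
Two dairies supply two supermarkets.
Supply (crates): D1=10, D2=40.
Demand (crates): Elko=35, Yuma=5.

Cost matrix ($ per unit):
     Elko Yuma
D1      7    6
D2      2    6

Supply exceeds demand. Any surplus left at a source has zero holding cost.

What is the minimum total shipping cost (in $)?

100

A cheapest plan:
  D1 to Yuma: 5 × $6 = $30
  D2 to Elko: 35 × $2 = $70
Total = 30 + 70 = $100.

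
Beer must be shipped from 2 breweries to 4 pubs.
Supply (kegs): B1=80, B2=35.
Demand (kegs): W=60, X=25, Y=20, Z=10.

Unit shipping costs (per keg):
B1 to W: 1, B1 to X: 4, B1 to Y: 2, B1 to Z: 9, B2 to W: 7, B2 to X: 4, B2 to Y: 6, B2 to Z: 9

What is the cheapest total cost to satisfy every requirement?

290

One minimum-cost allocation:
  B1→W: 60 × 1 = 60
  B1→Y: 20 × 2 = 40
  B2→X: 25 × 4 = 100
  B2→Z: 10 × 9 = 90
Total = 60 + 40 + 100 + 90 = 290.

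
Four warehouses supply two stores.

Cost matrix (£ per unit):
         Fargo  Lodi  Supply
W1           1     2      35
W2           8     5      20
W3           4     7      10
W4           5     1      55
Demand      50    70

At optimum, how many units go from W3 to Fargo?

Optimal shipments:
  W1 to Fargo: 35 units
  W2 to Fargo: 5 units
  W2 to Lodi: 15 units
  W3 to Fargo: 10 units
  W4 to Lodi: 55 units
Total cost = £245.
So W3→Fargo carries 10 units.

10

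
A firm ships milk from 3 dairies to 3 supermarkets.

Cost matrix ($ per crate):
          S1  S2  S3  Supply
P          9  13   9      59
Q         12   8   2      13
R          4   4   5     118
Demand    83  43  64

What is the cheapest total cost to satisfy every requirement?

1029

One minimum-cost allocation:
  P to S1: 8 × $9 = $72
  P to S3: 51 × $9 = $459
  Q to S3: 13 × $2 = $26
  R to S1: 75 × $4 = $300
  R to S2: 43 × $4 = $172
Total = 72 + 459 + 26 + 300 + 172 = $1029.
(Supply check: P ships 59; Q ships 13; R ships 118.)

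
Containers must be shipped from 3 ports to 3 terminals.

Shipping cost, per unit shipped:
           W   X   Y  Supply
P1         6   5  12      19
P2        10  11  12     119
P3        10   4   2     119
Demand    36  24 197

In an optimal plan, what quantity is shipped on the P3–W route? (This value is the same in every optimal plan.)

Solving gives:
  P1→X: 19 × 5 = 95
  P2→W: 36 × 10 = 360
  P2→X: 5 × 11 = 55
  P2→Y: 78 × 12 = 936
  P3→Y: 119 × 2 = 238
Total cost = 1684.
The route P3→W is not used.

0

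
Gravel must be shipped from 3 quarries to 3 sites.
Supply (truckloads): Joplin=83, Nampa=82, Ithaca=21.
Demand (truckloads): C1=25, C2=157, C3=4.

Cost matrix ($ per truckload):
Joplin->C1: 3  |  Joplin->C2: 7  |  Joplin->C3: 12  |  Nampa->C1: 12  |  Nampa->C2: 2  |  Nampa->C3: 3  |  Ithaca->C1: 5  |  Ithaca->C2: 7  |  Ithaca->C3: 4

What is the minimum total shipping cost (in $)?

An optimal shipping plan:
  Joplin→C1: 25 × $3 = $75
  Joplin→C2: 58 × $7 = $406
  Nampa→C2: 82 × $2 = $164
  Ithaca→C2: 17 × $7 = $119
  Ithaca→C3: 4 × $4 = $16
Total = 75 + 406 + 164 + 119 + 16 = $780.
(Supply check: Joplin ships 83; Nampa ships 82; Ithaca ships 21.)

780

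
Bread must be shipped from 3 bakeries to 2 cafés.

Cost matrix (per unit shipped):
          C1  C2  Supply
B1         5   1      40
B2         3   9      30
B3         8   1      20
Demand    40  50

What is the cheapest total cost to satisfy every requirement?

190

A cheapest plan:
  B1 to C1: 10 × 5 = 50
  B1 to C2: 30 × 1 = 30
  B2 to C1: 30 × 3 = 90
  B3 to C2: 20 × 1 = 20
Total = 50 + 30 + 90 + 20 = 190.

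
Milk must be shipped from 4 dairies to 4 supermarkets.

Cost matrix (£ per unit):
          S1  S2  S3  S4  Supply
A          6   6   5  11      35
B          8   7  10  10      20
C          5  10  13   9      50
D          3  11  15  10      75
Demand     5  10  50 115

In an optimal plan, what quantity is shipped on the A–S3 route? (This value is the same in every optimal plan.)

The minimum-cost plan:
  A→S3: 35 × £5 = £175
  B→S2: 10 × £7 = £70
  B→S3: 10 × £10 = £100
  C→S3: 5 × £13 = £65
  C→S4: 45 × £9 = £405
  D→S1: 5 × £3 = £15
  D→S4: 70 × £10 = £700
Total cost = £1530.
So A→S3 carries 35 crates.

35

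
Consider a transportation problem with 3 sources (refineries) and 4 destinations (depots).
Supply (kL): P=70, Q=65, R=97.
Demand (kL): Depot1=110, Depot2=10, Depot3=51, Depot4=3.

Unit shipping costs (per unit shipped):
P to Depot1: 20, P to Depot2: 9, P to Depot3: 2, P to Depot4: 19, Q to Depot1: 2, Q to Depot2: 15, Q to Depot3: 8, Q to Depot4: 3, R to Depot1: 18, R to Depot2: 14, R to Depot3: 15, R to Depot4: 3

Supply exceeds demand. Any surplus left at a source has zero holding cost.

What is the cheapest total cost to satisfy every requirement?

An optimal shipping plan:
  P→Depot2: 10 × 9 = 90
  P→Depot3: 51 × 2 = 102
  Q→Depot1: 65 × 2 = 130
  R→Depot1: 45 × 18 = 810
  R→Depot4: 3 × 3 = 9
Total = 90 + 102 + 130 + 810 + 9 = 1141.
(Supply check: P ships 61; Q ships 65; R ships 48.)

1141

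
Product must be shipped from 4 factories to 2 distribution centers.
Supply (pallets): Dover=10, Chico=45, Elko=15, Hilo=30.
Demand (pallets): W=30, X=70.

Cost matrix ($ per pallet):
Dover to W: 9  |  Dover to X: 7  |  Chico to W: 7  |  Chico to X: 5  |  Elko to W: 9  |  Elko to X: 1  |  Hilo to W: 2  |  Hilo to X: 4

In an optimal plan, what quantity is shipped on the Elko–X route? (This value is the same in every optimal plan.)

The minimum-cost plan:
  Dover→X: 10 × $7 = $70
  Chico→X: 45 × $5 = $225
  Elko→X: 15 × $1 = $15
  Hilo→W: 30 × $2 = $60
Total cost = $370.
So Elko→X carries 15 pallets.

15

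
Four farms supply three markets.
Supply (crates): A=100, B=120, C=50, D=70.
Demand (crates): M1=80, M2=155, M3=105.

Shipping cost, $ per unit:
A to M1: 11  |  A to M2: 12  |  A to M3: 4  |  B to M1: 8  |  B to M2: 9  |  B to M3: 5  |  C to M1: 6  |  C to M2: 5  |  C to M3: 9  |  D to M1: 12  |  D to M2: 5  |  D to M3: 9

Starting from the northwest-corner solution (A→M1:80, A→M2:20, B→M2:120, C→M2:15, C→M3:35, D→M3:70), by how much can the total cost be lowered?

Current plan cost = 80·11 + 20·12 + 120·9 + 15·5 + 35·9 + 70·9 = $3220.
Optimal plan:
  A to M3: 100 × $4 = $400
  B to M1: 80 × $8 = $640
  B to M2: 35 × $9 = $315
  B to M3: 5 × $5 = $25
  C to M2: 50 × $5 = $250
  D to M2: 70 × $5 = $350
Optimal cost = $1980.
Saving = 3220 − 1980 = $1240.

1240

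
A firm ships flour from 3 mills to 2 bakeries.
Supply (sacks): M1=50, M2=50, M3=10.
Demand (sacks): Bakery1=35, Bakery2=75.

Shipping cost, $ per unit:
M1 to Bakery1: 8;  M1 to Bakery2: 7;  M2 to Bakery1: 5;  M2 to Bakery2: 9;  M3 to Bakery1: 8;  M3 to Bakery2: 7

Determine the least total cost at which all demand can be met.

One minimum-cost allocation:
  M1 to Bakery2: 50 sacks
  M2 to Bakery1: 35 sacks
  M2 to Bakery2: 15 sacks
  M3 to Bakery2: 10 sacks
Total cost = $730.

730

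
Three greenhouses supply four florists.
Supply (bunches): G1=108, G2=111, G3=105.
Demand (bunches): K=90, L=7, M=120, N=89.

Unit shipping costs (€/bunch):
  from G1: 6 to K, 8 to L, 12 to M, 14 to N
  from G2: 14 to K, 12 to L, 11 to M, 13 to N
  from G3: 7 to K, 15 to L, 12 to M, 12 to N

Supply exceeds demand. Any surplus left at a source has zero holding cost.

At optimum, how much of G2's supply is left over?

Minimum-cost shipments:
  G1 to K: 90 × €6 = €540
  G1 to L: 7 × €8 = €56
  G1 to M: 9 × €12 = €108
  G2 to M: 111 × €11 = €1221
  G3 to N: 89 × €12 = €1068
Total cost = €2993.
G2 ships 111 of its 111, leaving 0.

0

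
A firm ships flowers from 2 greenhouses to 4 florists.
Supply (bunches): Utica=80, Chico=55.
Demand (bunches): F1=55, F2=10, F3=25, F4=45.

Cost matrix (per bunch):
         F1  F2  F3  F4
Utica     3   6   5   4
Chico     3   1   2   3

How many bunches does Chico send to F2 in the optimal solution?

Optimal shipments:
  Utica->F1: 55 bunches
  Utica->F4: 25 bunches
  Chico->F2: 10 bunches
  Chico->F3: 25 bunches
  Chico->F4: 20 bunches
Total cost = 385.
So Chico→F2 carries 10 bunches.

10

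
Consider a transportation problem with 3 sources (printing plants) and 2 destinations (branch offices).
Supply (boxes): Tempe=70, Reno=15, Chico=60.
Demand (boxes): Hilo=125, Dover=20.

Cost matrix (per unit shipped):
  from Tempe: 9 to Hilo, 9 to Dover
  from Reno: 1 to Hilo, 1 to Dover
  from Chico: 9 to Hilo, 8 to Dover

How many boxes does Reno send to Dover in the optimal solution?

0

The minimum-cost plan:
  Tempe to Hilo: 70 × 9 = 630
  Reno to Hilo: 15 × 1 = 15
  Chico to Hilo: 40 × 9 = 360
  Chico to Dover: 20 × 8 = 160
Total cost = 1165.
The route Reno→Dover is not used.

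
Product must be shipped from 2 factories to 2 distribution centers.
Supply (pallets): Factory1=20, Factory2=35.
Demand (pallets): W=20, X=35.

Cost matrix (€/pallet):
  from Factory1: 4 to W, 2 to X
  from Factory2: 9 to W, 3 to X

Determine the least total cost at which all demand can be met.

185

One minimum-cost allocation:
  Factory1→W: 20 pallets
  Factory2→X: 35 pallets
Total cost = €185.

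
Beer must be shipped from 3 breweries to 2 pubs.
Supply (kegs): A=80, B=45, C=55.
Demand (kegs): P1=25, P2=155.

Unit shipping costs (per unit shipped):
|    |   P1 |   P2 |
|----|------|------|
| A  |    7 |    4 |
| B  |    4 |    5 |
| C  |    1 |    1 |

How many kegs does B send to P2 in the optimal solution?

20

Solving gives:
  A–P2: 80 × 4 = 320
  B–P1: 25 × 4 = 100
  B–P2: 20 × 5 = 100
  C–P2: 55 × 1 = 55
Total cost = 575.
So B→P2 carries 20 kegs.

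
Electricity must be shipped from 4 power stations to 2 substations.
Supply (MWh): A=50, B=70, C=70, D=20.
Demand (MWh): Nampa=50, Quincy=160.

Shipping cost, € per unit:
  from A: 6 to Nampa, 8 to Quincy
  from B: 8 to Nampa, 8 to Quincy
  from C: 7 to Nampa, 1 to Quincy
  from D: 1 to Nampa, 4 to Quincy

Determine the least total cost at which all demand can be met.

One minimum-cost allocation:
  A–Nampa: 30 MWh
  A–Quincy: 20 MWh
  B–Quincy: 70 MWh
  C–Quincy: 70 MWh
  D–Nampa: 20 MWh
Total cost = €990.

990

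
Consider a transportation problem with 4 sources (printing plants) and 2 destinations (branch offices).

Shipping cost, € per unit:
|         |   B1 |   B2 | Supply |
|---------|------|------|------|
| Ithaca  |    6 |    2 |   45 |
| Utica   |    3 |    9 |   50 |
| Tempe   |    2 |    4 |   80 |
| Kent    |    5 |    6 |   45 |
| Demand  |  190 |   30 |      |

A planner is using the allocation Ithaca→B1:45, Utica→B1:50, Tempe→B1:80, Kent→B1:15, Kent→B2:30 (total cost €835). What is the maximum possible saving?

150

Current plan cost = 45·6 + 50·3 + 80·2 + 15·5 + 30·6 = €835.
Optimal plan:
  Ithaca->B1: 15 × €6 = €90
  Ithaca->B2: 30 × €2 = €60
  Utica->B1: 50 × €3 = €150
  Tempe->B1: 80 × €2 = €160
  Kent->B1: 45 × €5 = €225
Optimal cost = €685.
Saving = 835 − 685 = €150.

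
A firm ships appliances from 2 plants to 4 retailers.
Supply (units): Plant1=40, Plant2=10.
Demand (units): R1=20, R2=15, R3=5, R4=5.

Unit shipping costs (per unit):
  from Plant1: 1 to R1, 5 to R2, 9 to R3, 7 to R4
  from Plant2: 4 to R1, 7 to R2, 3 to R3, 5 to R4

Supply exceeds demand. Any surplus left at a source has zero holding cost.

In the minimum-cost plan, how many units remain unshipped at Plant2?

An optimal plan:
  Plant1→R1: 20 × 1 = 20
  Plant1→R2: 15 × 5 = 75
  Plant2→R3: 5 × 3 = 15
  Plant2→R4: 5 × 5 = 25
Total cost = 135.
Plant2 ships 10 of its 10, leaving 0.

0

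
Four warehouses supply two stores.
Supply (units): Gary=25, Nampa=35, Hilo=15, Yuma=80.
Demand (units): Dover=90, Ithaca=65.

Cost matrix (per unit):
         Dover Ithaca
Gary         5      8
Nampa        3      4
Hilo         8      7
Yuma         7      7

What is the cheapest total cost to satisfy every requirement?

One minimum-cost allocation:
  Gary->Dover: 25 × 5 = 125
  Nampa->Dover: 35 × 3 = 105
  Hilo->Ithaca: 15 × 7 = 105
  Yuma->Dover: 30 × 7 = 210
  Yuma->Ithaca: 50 × 7 = 350
Total = 125 + 105 + 105 + 210 + 350 = 895.

895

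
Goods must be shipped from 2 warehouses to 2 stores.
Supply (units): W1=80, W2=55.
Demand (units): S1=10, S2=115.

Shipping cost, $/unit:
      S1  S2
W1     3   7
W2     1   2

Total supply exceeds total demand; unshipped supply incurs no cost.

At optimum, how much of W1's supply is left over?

10

An optimal plan:
  W1→S1: 10 × $3 = $30
  W1→S2: 60 × $7 = $420
  W2→S2: 55 × $2 = $110
Total cost = $560.
W1 ships 70 of its 80, leaving 10.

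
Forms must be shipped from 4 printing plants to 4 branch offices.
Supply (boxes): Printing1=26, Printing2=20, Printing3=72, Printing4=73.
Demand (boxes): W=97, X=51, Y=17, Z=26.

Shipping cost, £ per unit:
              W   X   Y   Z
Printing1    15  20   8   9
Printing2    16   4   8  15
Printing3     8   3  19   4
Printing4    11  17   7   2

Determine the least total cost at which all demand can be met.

1341

Optimal allocation:
  Printing1 to W: 9 × £15 = £135
  Printing1 to Y: 17 × £8 = £136
  Printing2 to X: 20 × £4 = £80
  Printing3 to W: 41 × £8 = £328
  Printing3 to X: 31 × £3 = £93
  Printing4 to W: 47 × £11 = £517
  Printing4 to Z: 26 × £2 = £52
Total = 135 + 136 + 80 + 328 + 93 + 517 + 52 = £1341.
(Supply check: Printing1 ships 26; Printing2 ships 20; Printing3 ships 72; Printing4 ships 73.)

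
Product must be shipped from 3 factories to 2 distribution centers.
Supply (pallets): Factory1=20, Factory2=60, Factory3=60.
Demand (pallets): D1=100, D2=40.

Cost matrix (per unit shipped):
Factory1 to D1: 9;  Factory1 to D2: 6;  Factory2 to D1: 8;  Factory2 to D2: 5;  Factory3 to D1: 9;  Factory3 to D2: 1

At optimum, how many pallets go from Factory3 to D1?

20

Optimal shipments:
  Factory1–D1: 20 × 9 = 180
  Factory2–D1: 60 × 8 = 480
  Factory3–D1: 20 × 9 = 180
  Factory3–D2: 40 × 1 = 40
Total cost = 880.
So Factory3→D1 carries 20 pallets.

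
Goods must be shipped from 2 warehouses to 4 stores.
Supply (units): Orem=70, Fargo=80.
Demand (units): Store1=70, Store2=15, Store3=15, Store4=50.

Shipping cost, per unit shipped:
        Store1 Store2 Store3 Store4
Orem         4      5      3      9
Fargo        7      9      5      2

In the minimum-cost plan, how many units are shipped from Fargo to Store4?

50

Solving gives:
  Orem->Store1: 55 × 4 = 220
  Orem->Store2: 15 × 5 = 75
  Fargo->Store1: 15 × 7 = 105
  Fargo->Store3: 15 × 5 = 75
  Fargo->Store4: 50 × 2 = 100
Total cost = 575.
So Fargo→Store4 carries 50 units.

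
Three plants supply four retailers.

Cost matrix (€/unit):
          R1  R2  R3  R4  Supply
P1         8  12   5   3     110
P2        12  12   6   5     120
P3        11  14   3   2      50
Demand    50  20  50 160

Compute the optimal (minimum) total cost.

1470

Optimal allocation:
  P1->R1: 50 units
  P1->R4: 60 units
  P2->R2: 20 units
  P2->R4: 100 units
  P3->R3: 50 units
Total cost = €1470.
(Supply check: P1 ships 110; P2 ships 120; P3 ships 50.)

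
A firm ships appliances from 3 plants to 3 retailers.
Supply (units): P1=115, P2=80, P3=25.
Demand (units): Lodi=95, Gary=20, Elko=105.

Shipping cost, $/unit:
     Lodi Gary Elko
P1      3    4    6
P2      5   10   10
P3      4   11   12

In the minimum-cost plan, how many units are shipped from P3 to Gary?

The minimum-cost plan:
  P1–Gary: 20 × $4 = $80
  P1–Elko: 95 × $6 = $570
  P2–Lodi: 70 × $5 = $350
  P2–Elko: 10 × $10 = $100
  P3–Lodi: 25 × $4 = $100
Total cost = $1200.
The route P3→Gary is not used.

0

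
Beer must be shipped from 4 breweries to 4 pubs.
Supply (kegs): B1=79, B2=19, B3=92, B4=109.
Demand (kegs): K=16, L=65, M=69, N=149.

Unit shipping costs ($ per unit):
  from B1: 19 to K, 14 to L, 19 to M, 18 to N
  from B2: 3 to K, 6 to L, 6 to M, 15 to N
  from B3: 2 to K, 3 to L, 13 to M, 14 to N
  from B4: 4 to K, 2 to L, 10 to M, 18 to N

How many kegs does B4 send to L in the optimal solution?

Solving gives:
  B1->N: 79 × $18 = $1422
  B2->M: 19 × $6 = $114
  B3->K: 16 × $2 = $32
  B3->L: 6 × $3 = $18
  B3->N: 70 × $14 = $980
  B4->L: 59 × $2 = $118
  B4->M: 50 × $10 = $500
Total cost = $3184.
So B4→L carries 59 kegs.

59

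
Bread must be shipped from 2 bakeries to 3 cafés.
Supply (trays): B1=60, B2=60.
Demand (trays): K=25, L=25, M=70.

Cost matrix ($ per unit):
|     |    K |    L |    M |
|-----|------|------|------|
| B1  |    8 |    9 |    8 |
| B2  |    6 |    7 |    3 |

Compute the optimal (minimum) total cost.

685

One minimum-cost allocation:
  B1 to K: 25 × $8 = $200
  B1 to L: 25 × $9 = $225
  B1 to M: 10 × $8 = $80
  B2 to M: 60 × $3 = $180
Total = 200 + 225 + 80 + 180 = $685.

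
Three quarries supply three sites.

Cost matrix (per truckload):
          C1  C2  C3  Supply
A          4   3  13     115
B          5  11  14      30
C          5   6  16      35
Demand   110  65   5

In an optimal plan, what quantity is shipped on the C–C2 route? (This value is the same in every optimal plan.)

0

Solving gives:
  A->C1: 45 truckloads
  A->C2: 65 truckloads
  A->C3: 5 truckloads
  B->C1: 30 truckloads
  C->C1: 35 truckloads
Total cost = 765.
The route C→C2 is not used.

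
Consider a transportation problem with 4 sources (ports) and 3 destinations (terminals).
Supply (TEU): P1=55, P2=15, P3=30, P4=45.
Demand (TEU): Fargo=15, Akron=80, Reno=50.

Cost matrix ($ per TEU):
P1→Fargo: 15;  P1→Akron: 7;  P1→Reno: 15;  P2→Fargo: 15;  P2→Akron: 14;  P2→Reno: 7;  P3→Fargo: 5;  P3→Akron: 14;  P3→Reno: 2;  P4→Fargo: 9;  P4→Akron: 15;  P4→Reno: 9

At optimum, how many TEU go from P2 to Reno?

Optimal shipments:
  P1->Akron: 55 × $7 = $385
  P2->Reno: 15 × $7 = $105
  P3->Reno: 30 × $2 = $60
  P4->Fargo: 15 × $9 = $135
  P4->Akron: 25 × $15 = $375
  P4->Reno: 5 × $9 = $45
Total cost = $1105.
So P2→Reno carries 15 TEU.

15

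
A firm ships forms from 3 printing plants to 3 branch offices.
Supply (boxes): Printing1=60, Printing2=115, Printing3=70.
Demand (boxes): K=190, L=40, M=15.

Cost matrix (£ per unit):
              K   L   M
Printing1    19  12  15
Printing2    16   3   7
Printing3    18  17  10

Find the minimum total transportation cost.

An optimal shipping plan:
  Printing1–K: 60 boxes
  Printing2–K: 60 boxes
  Printing2–L: 40 boxes
  Printing2–M: 15 boxes
  Printing3–K: 70 boxes
Total cost = £3585.
(Supply check: Printing1 ships 60; Printing2 ships 115; Printing3 ships 70.)

3585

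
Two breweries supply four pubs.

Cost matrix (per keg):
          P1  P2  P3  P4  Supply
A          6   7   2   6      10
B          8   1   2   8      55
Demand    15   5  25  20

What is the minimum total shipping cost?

One minimum-cost allocation:
  A to P1: 10 kegs
  B to P1: 5 kegs
  B to P2: 5 kegs
  B to P3: 25 kegs
  B to P4: 20 kegs
Total cost = 315.
(Supply check: A ships 10; B ships 55.)

315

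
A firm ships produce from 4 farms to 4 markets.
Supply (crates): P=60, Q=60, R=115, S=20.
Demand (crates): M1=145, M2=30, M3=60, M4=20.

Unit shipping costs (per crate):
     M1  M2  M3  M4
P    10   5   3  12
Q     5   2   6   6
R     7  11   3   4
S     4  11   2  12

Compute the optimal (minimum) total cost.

1215

An optimal shipping plan:
  P->M3: 60 × 3 = 180
  Q->M1: 30 × 5 = 150
  Q->M2: 30 × 2 = 60
  R->M1: 95 × 7 = 665
  R->M4: 20 × 4 = 80
  S->M1: 20 × 4 = 80
Total = 180 + 150 + 60 + 665 + 80 + 80 = 1215.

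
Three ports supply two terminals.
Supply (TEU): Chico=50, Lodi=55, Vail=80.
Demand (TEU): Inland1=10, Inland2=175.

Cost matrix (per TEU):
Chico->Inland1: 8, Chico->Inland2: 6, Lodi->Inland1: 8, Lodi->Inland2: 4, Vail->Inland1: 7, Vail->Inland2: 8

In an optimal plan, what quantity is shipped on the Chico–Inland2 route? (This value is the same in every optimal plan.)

Solving gives:
  Chico–Inland2: 50 TEU
  Lodi–Inland2: 55 TEU
  Vail–Inland1: 10 TEU
  Vail–Inland2: 70 TEU
Total cost = 1150.
So Chico→Inland2 carries 50 TEU.

50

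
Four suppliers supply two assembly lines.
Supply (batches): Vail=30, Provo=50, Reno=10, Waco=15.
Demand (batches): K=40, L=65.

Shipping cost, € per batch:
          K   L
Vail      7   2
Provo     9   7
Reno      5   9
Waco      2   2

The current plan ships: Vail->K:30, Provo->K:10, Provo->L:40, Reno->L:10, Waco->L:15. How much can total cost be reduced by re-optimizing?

Current plan cost = 30·7 + 10·9 + 40·7 + 10·9 + 15·2 = €700.
Optimal plan:
  Vail->L: 30 × €2 = €60
  Provo->K: 15 × €9 = €135
  Provo->L: 35 × €7 = €245
  Reno->K: 10 × €5 = €50
  Waco->K: 15 × €2 = €30
Optimal cost = €520.
Saving = 700 − 520 = €180.

180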